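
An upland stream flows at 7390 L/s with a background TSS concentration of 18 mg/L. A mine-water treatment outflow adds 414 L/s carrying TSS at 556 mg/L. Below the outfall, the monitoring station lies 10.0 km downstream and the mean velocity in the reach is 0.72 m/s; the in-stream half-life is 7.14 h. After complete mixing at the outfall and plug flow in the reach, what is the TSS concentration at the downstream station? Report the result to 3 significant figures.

32.0 mg/L

Conservation of mass: C = (7390·18.00 + 414.0·556.0) / 7804 = 363200/7804 = 46.54 mg/L.
Travel time t = 10.0·1000 / 0.72 = 13890 s = 3.858 h.
Half-life 7.14 h → k = ln 2 / 7.14 = 0.09708 h⁻¹ = 2.330 d⁻¹.
After decay, C = 46.54 × e^(−kt) = 46.54 × 0.6876 = 32.00 mg/L.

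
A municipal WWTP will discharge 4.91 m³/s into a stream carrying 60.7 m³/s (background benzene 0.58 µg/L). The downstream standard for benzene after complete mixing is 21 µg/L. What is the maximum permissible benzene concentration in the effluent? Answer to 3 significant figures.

273 µg/L

At the limit, (Qr·Cr + Qe·Cₑ)/(Qr + Qe) = 21:
Cₑ = (65.61·21 − 60.70·0.5800) / 4.910 = 273.4 µg/L.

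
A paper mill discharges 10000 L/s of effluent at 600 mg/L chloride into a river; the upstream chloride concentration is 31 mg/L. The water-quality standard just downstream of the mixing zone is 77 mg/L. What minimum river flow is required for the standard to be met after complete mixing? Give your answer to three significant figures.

Set C_mix = 77: (Q·31.00 + 10000·600.0) / (Q + 10000) = 77
→ Q = 10000·(600.0 − 77)/(77 − 31.00) = 113700 L/s.

114000 L/s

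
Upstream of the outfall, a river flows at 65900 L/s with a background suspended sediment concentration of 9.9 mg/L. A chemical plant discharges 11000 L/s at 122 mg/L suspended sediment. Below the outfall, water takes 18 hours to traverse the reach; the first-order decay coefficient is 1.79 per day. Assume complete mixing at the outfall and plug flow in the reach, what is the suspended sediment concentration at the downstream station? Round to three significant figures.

Mass balance: C = (65900·9.900 + 11000·122.0) / 76900 = 1994000/76900 = 25.94 mg/L.
Applying C = C₀e^(−kt): 25.94 × 0.2612 = 6.774 mg/L.

6.77 mg/L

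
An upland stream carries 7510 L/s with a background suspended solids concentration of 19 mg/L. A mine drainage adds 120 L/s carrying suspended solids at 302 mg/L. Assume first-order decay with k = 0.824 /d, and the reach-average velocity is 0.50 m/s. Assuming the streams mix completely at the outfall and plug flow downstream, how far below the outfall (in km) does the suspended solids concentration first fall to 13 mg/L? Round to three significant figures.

Mixed concentration C = ΣQC/ΣQ = (7510·19.00 + 120.0·302.0) / 7630 = 178900/7630 = 23.45 mg/L.
Set 23.45·exp(−k·t) = 13 → t = ln(23.45/13)/k = 61860 s = 17.18 h.
Distance = v·t = 0.50·61860 = 30930 m = 30.93 km.

30.9 km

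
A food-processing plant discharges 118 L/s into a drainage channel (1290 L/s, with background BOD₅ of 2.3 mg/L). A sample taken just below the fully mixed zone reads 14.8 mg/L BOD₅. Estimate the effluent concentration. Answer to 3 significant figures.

151 mg/L

Mass balance: 1290·2.300 + 118.0·Cₑ = 1408·14.80
→ Cₑ = (1408·14.80 − 1290·2.300) / 118.0 = 151.5 mg/L.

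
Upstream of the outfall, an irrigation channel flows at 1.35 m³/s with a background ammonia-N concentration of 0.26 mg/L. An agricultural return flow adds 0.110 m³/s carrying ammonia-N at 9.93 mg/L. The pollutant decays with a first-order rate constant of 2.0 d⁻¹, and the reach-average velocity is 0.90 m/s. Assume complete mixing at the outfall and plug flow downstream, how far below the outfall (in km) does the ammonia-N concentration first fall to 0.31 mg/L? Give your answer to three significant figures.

45.1 km

Mass balance: C = (1.350·0.2600 + 0.1100·9.930) / 1.460 = 1.443/1.460 = 0.9886 mg/L.
Set 0.9886·exp(−k·t) = 0.31 → t = ln(0.9886/0.31)/k = 50100 s = 13.92 h.
Distance = v·t = 0.90·50100 = 45090 m = 45.09 km.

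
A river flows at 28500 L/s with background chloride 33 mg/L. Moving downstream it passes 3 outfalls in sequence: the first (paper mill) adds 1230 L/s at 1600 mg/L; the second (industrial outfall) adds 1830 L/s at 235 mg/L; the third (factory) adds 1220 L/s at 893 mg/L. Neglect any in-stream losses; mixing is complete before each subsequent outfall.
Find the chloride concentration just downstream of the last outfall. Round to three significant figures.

135 mg/L

After outfall 1: Q = 28500 + 1230 = 29730 L/s; C = (28500·33.00 + 1230·1600)/29730 = 97.83 mg/L.
After outfall 2: Q = 29730 + 1830 = 31560 L/s; C = (29730·97.83 + 1830·235.0)/31560 = 105.8 mg/L.
After outfall 3: Q = 31560 + 1220 = 32780 L/s; C = (31560·105.8 + 1220·893.0)/32780 = 135.1 mg/L.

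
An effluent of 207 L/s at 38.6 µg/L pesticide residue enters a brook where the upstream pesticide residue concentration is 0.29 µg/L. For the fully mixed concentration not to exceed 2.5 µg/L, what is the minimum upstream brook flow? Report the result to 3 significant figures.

3380 L/s

Set C_mix = 2.5: (Q·0.2900 + 207.0·38.60) / (Q + 207.0) = 2.5
→ Q = 207.0·(38.60 − 2.5)/(2.5 − 0.2900) = 3381 L/s.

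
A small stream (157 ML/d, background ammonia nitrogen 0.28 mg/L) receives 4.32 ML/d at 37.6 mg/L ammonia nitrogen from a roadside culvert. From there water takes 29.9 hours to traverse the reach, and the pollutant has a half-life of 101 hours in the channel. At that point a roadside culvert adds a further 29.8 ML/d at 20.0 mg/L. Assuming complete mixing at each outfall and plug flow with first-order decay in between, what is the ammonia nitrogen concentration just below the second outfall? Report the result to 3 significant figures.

Flow-weighted average: C = (157.0·0.2800 + 4.320·37.60) / 161.3 = 206.4/161.3 = 1.279 mg/L; combined flow 161.3 ML/d.
Half-life 101 h → k = ln 2 / 101 = 0.006863 h⁻¹ = 0.1647 d⁻¹.
After decay, C = 1.279 × e^(−kt) = 1.279 × 0.8145 = 1.042 mg/L.
Second outfall: C = (161.3·1.042 + 29.80·20.00)/191.1 = 3.998 mg/L.

4.00 mg/L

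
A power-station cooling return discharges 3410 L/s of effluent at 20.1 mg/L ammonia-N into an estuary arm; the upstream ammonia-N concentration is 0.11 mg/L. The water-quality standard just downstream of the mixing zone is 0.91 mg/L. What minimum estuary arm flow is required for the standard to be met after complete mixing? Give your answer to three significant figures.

81800 L/s

Set C_mix = 0.91: (Q·0.1100 + 3410·20.10) / (Q + 3410) = 0.91
→ Q = 3410·(20.10 − 0.91)/(0.91 − 0.1100) = 81800 L/s.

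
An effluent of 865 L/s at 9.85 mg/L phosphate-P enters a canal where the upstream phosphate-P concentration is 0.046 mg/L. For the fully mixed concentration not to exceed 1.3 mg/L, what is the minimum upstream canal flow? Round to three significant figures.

Set C_mix = 1.3: (Q·0.04600 + 865.0·9.850) / (Q + 865.0) = 1.3
→ Q = 865.0·(9.850 − 1.3)/(1.3 − 0.04600) = 5898 L/s.

5900 L/s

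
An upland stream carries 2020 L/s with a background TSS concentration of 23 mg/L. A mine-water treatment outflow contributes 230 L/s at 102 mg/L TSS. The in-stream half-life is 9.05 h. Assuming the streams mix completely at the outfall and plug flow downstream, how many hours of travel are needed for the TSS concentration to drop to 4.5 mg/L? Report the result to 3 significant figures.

25.2 h

Flow-weighted average: C = (2020·23.00 + 230.0·102.0) / 2250 = 69920/2250 = 31.08 mg/L.
Half-life 9.05 h → k = ln 2 / 9.05 = 0.07659 h⁻¹ = 1.838 d⁻¹.
31.08·exp(−k·t) = 4.5 → t = ln(31.08/4.5)/k = 90830 s = 25.23 h.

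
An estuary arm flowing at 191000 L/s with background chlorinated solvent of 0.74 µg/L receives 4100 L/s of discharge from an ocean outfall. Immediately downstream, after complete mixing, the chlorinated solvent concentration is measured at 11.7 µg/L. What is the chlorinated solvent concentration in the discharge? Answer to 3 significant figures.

522 µg/L

Mass balance: 191000·0.7400 + 4100·Cₑ = 195100·11.70
→ Cₑ = (195100·11.70 − 191000·0.7400) / 4100 = 522.3 µg/L.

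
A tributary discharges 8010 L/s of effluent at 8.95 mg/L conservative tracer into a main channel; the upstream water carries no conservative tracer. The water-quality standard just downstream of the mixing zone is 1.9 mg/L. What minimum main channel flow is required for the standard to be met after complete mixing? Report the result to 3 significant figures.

Set C_mix = 1.9: (Q·0 + 8010·8.950) / (Q + 8010) = 1.9
→ Q = 8010·(8.950 − 1.9)/(1.9 − 0) = 29720 L/s.

29700 L/s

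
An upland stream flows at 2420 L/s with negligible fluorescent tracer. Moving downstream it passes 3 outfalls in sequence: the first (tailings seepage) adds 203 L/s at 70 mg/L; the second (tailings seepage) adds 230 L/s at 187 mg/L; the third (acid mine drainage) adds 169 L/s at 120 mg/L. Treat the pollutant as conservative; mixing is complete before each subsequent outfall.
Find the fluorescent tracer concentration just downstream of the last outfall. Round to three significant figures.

25.6 mg/L

After outfall 1: Q = 2420 + 203.0 = 2623 L/s; C = (2420·0 + 203.0·70.00)/2623 = 5.417 mg/L.
After outfall 2: Q = 2623 + 230.0 = 2853 L/s; C = (2623·5.417 + 230.0·187.0)/2853 = 20.06 mg/L.
After outfall 3: Q = 2853 + 169.0 = 3022 L/s; C = (2853·20.06 + 169.0·120.0)/3022 = 25.65 mg/L.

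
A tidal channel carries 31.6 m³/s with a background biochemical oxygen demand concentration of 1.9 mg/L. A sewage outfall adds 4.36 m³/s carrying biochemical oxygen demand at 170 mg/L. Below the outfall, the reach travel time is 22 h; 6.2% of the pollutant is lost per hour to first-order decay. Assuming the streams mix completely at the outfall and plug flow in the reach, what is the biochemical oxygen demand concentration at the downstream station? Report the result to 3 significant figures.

5.45 mg/L

Mixed concentration C = ΣQC/ΣQ = (31.60·1.900 + 4.360·170.0) / 35.96 = 801.2/35.96 = 22.28 mg/L.
6.2%/h lost → k = −ln(1 − 0.062) = 0.06401 h⁻¹.
After decay, C = 22.28 × e^(−kt) = 22.28 × 0.2446 = 5.450 mg/L.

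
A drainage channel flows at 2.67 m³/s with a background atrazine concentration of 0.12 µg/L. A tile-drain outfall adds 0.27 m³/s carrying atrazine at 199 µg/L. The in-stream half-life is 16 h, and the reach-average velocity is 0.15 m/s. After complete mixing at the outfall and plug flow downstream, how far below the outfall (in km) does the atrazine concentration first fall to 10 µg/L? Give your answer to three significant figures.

7.59 km

Mixed concentration C = ΣQC/ΣQ = (2.670·0.1200 + 0.2700·199.0) / 2.940 = 54.05/2.940 = 18.38 µg/L.
Half-life 16 h → k = ln 2 / 16 = 0.04332 h⁻¹ = 1.040 d⁻¹.
Set 18.38·exp(−k·t) = 10 → t = ln(18.38/10)/k = 50600 s = 14.06 h.
Distance = v·t = 0.15·50600 = 7590 m = 7.590 km.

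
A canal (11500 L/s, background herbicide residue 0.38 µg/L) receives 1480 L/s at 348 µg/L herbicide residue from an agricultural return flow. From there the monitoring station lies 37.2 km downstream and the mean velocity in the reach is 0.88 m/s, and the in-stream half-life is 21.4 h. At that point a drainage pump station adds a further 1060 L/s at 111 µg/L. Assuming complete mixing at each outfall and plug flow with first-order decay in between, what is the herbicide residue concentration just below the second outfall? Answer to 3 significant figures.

33.7 µg/L

Mixed concentration C = ΣQC/ΣQ = (11500·0.3800 + 1480·348.0) / 12980 = 519400/12980 = 40.02 µg/L; combined flow 12980 L/s.
Travel time t = 37.2·1000 / 0.88 = 42270 s = 11.74 h.
Half-life 21.4 h → k = ln 2 / 21.4 = 0.03239 h⁻¹ = 0.7774 d⁻¹.
First-order decay: C = 40.02·exp(−k·t) = 40.02·0.6836 = 27.36 µg/L.
Second outfall: C = (12980·27.36 + 1060·111.0)/14040 = 33.67 µg/L.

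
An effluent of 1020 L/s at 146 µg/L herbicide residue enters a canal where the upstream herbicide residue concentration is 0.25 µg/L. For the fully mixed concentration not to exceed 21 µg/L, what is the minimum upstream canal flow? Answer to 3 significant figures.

6140 L/s

Set C_mix = 21: (Q·0.2500 + 1020·146.0) / (Q + 1020) = 21
→ Q = 1020·(146.0 − 21)/(21 − 0.2500) = 6145 L/s.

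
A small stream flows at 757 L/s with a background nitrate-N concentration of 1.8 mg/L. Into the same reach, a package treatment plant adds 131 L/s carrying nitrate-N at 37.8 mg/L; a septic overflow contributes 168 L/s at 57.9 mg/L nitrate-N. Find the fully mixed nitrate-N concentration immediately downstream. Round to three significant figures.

Conservation of mass: C = (757.0·1.800 + 131.0·37.80 + 168.0·57.90) / 1056 = 16040/1056 = 15.19 mg/L.

15.2 mg/L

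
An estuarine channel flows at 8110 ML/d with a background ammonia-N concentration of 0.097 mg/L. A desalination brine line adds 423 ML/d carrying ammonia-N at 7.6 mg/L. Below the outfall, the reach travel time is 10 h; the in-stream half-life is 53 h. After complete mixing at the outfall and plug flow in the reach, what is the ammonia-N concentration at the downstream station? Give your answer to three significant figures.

Conservation of mass: C = (8110·0.09700 + 423.0·7.600) / 8533 = 4001/8533 = 0.4689 mg/L.
Half-life 53 h → k = ln 2 / 53 = 0.01308 h⁻¹ = 0.3139 d⁻¹.
After decay, C = 0.4689 × e^(−kt) = 0.4689 × 0.8774 = 0.4115 mg/L.

0.411 mg/L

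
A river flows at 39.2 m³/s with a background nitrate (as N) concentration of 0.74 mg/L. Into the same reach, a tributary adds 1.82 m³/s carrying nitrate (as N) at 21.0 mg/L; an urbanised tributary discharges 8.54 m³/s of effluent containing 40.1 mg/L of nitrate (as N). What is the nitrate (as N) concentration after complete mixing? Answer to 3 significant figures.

8.27 mg/L

After mixing, C = (39.20·0.7400 + 1.820·21.00 + 8.540·40.10) / 49.56 = 409.7/49.56 = 8.266 mg/L.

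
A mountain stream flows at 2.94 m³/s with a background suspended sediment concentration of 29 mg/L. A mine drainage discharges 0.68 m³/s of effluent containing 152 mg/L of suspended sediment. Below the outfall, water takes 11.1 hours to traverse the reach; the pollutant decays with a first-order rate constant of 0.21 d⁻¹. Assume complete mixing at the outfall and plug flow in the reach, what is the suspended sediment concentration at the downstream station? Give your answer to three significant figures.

47.3 mg/L

Mixed concentration C = ΣQC/ΣQ = (2.940·29.00 + 0.6800·152.0) / 3.620 = 188.6/3.620 = 52.10 mg/L.
Decay over the reach: 52.10·exp(−kt) = 52.10·0.9074 = 47.28 mg/L.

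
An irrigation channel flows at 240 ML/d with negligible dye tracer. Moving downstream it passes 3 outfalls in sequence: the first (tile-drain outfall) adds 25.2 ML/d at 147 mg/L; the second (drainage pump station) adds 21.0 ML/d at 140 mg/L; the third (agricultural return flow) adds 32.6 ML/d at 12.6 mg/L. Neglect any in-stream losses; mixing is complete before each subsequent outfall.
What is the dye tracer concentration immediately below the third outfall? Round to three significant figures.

Outfall 1: combined Q = 265.2 ML/d; C = (240.0·0 + 25.20·147.0)/265.2 = 13.97 mg/L.
Outfall 2: combined Q = 286.2 ML/d; C = (265.2·13.97 + 21.00·140.0)/286.2 = 23.22 mg/L.
Outfall 3: combined Q = 318.8 ML/d; C = (286.2·23.22 + 32.60·12.60)/318.8 = 22.13 mg/L.

22.1 mg/L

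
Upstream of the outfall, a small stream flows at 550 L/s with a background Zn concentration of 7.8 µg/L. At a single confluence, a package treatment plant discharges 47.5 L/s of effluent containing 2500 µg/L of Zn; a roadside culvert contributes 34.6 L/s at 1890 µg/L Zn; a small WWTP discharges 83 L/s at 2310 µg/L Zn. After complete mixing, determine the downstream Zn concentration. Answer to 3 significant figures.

Mass balance: C = (550.0·7.800 + 47.50·2500 + 34.60·1890 + 83.00·2310) / 715.1 = 380200/715.1 = 531.6 µg/L.

532 µg/L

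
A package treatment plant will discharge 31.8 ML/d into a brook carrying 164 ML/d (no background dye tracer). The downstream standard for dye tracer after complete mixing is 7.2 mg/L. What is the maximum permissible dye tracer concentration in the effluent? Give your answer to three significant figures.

44.3 mg/L

At the limit, (Qr·Cr + Qe·Cₑ)/(Qr + Qe) = 7.2:
Cₑ = (195.8·7.2 − 164.0·0) / 31.80 = 44.33 mg/L.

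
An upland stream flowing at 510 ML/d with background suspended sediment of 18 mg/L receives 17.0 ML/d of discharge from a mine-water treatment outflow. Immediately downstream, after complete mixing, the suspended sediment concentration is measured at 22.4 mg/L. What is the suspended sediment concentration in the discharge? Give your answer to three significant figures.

154 mg/L

Mass balance: 510.0·18.00 + 17.00·Cₑ = 527.0·22.40
→ Cₑ = (527.0·22.40 − 510.0·18.00) / 17.00 = 154.4 mg/L.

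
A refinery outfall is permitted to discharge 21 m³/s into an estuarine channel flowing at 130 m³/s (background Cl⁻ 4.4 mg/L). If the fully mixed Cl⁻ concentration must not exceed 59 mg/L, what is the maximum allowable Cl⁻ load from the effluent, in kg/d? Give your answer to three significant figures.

720000 kg/d

Mass balance at the limit: 130.0·4.400 + 21.00·Cₑ = 151.0·59 → Cₑ = 397.0 mg/L.
Load = 21.00 m³/s × 397.0 g/m³ × 86 400 s/d = 720300 kg/d.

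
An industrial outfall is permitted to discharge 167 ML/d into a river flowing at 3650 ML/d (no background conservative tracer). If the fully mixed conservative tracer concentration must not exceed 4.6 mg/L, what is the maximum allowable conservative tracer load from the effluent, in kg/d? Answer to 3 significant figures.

Mass balance at the limit: 3650·0 + 167.0·Cₑ = 3817·4.6 → Cₑ = 105.1 mg/L.
167.0 ML/d = 1.933 m³/s. Load = 1.933 m³/s × 105.1 g/m³ × 86 400 s/d = 17560 kg/d.

17600 kg/d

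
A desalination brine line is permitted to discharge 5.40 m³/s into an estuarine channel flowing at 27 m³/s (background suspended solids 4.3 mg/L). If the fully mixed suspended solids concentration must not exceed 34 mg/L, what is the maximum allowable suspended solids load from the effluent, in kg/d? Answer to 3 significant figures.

85100 kg/d

Mass balance at the limit: 27.00·4.300 + 5.400·Cₑ = 32.40·34 → Cₑ = 182.5 mg/L.
Load = 5.400 m³/s × 182.5 g/m³ × 86 400 s/d = 85150 kg/d.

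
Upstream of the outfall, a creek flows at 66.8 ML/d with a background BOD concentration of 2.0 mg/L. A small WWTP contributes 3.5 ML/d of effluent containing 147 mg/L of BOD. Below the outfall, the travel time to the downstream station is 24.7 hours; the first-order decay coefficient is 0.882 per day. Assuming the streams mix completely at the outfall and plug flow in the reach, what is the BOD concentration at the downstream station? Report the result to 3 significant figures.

3.72 mg/L

Conservation of mass: C = (66.80·2.000 + 3.500·147.0) / 70.30 = 648.1/70.30 = 9.219 mg/L.
Applying C = C₀e^(−kt): 9.219 × 0.4034 = 3.719 mg/L.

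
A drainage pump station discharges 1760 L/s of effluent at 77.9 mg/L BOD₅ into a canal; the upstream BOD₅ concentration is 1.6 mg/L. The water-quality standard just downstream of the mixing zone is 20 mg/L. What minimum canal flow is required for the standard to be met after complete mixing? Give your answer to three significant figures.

Set C_mix = 20: (Q·1.600 + 1760·77.90) / (Q + 1760) = 20
→ Q = 1760·(77.90 − 20)/(20 − 1.600) = 5538 L/s.

5540 L/s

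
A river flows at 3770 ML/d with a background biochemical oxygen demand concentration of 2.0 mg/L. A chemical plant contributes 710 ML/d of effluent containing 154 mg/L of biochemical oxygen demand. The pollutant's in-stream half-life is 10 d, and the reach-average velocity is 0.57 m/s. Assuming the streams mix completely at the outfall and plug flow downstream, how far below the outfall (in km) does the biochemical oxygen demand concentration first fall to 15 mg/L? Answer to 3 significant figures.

Mixed concentration C = ΣQC/ΣQ = (3770·2.000 + 710.0·154.0) / 4480 = 116900/4480 = 26.09 mg/L.
Half-life 10 d → k = ln 2 / 10 = 0.06931 d⁻¹.
Set 26.09·exp(−k·t) = 15 → t = ln(26.09/15)/k = 689900 s = 191.6 h.
Distance = v·t = 0.57·689900 = 393200 m = 393.2 km.

393 km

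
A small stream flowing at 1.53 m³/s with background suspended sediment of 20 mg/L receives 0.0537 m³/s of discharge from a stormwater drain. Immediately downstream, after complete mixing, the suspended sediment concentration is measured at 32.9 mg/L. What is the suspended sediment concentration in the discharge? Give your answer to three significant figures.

400 mg/L

Mass balance: 1.530·20.00 + 0.05370·Cₑ = 1.584·32.90
→ Cₑ = (1.584·32.90 − 1.530·20.00) / 0.05370 = 400.4 mg/L.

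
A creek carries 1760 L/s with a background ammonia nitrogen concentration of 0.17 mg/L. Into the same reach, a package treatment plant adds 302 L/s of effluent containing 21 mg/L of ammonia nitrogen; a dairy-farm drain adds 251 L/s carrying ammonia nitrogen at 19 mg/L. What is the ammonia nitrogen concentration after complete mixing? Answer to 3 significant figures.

4.93 mg/L

Mixed concentration C = ΣQC/ΣQ = (1760·0.1700 + 302.0·21.00 + 251.0·19.00) / 2313 = 11410/2313 = 4.933 mg/L.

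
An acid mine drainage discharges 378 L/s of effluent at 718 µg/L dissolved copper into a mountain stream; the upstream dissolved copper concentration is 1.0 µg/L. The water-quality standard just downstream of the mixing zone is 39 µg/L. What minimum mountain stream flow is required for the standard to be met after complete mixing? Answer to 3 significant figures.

6750 L/s

Set C_mix = 39: (Q·1.000 + 378.0·718.0) / (Q + 378.0) = 39
→ Q = 378.0·(718.0 − 39)/(39 − 1.000) = 6754 L/s.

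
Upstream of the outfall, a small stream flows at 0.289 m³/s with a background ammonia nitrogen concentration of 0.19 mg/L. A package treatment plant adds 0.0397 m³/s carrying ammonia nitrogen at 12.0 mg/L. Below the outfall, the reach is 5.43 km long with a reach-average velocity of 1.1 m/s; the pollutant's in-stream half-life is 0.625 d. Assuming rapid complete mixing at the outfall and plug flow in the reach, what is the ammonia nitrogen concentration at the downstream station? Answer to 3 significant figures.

Flow-weighted average: C = (0.2890·0.1900 + 0.03970·12.00) / 0.3287 = 0.5313/0.3287 = 1.616 mg/L.
Travel time t = 5.43·1000 / 1.1 = 4936 s = 1.371 h.
Half-life 0.625 d → k = ln 2 / 0.625 = 1.109 d⁻¹.
Decay over the reach: 1.616·exp(−kt) = 1.616·0.9386 = 1.517 mg/L.

1.52 mg/L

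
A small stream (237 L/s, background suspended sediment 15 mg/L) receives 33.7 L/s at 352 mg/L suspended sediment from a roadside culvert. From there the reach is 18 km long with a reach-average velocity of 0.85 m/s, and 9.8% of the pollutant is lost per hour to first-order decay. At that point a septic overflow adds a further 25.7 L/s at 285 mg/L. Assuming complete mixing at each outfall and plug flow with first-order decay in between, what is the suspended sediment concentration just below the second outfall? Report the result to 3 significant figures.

53.1 mg/L

Mass balance: C = (237.0·15.00 + 33.70·352.0) / 270.7 = 15420/270.7 = 56.95 mg/L; combined flow 270.7 L/s.
Travel time t = 18·1000 / 0.85 = 21180 s = 5.882 h.
9.8%/h lost → k = −ln(1 − 0.098) = 0.1031 h⁻¹.
After decay, C = 56.95 × e^(−kt) = 56.95 × 0.5451 = 31.05 mg/L.
At the second outfall, C = (270.7·31.05 + 25.70·285.0) / (270.7 + 25.70) = 53.07 mg/L.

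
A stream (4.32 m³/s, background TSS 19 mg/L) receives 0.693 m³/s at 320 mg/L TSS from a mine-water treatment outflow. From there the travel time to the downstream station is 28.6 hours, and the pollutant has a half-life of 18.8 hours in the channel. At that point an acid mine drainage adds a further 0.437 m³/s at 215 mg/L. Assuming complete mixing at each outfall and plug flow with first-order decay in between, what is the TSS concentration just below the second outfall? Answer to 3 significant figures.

36.7 mg/L

Conservation of mass: C = (4.320·19.00 + 0.6930·320.0) / 5.013 = 303.8/5.013 = 60.61 mg/L; combined flow 5.013 m³/s.
Half-life 18.8 h → k = ln 2 / 18.8 = 0.03687 h⁻¹ = 0.8849 d⁻¹.
First-order decay: C = 60.61·exp(−k·t) = 60.61·0.3484 = 21.12 mg/L.
Second outfall: C = (5.013·21.12 + 0.4370·215.0)/5.450 = 36.66 mg/L.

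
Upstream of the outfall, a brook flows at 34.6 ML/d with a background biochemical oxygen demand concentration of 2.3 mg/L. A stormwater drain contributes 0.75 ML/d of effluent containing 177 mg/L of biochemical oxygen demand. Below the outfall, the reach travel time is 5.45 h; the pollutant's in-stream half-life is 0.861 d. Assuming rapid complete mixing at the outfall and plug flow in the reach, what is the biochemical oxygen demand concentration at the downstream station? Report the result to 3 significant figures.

Conservation of mass: C = (34.60·2.300 + 0.7500·177.0) / 35.35 = 212.3/35.35 = 6.007 mg/L.
Half-life 0.861 d → k = ln 2 / 0.861 = 0.8050 d⁻¹.
Decay over the reach: 6.007·exp(−kt) = 6.007·0.8329 = 5.003 mg/L.

5.00 mg/L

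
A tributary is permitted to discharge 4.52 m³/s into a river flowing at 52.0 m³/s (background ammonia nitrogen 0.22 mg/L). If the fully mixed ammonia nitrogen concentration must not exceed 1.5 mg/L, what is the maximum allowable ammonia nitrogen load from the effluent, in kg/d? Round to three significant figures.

Mass balance at the limit: 52.00·0.2200 + 4.520·Cₑ = 56.52·1.5 → Cₑ = 16.23 mg/L.
Load = 4.520 m³/s × 16.23 g/m³ × 86 400 s/d = 6337 kg/d.

6340 kg/d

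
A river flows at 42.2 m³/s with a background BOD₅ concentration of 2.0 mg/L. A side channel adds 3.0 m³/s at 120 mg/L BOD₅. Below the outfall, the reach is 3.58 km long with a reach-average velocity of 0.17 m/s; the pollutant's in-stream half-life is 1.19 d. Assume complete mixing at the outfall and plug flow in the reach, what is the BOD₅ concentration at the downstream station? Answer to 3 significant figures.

Mixed concentration C = ΣQC/ΣQ = (42.20·2.000 + 3.000·120.0) / 45.20 = 444.4/45.20 = 9.832 mg/L.
Travel time t = 3.58·1000 / 0.17 = 21060 s = 5.850 h.
Half-life 1.19 d → k = ln 2 / 1.19 = 0.5825 d⁻¹.
Applying C = C₀e^(−kt): 9.832 × 0.8676 = 8.531 mg/L.

8.53 mg/L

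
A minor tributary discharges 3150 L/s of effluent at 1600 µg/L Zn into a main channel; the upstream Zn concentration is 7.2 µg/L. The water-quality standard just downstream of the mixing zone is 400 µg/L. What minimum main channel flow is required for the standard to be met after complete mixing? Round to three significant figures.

Set C_mix = 400: (Q·7.200 + 3150·1600) / (Q + 3150) = 400
→ Q = 3150·(1600 − 400)/(400 − 7.200) = 9623 L/s.

9620 L/s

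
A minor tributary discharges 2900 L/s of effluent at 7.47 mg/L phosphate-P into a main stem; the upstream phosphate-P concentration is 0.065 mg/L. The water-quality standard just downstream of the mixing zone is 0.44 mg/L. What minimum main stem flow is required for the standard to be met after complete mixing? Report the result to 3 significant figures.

54400 L/s

Set C_mix = 0.44: (Q·0.06500 + 2900·7.470) / (Q + 2900) = 0.44
→ Q = 2900·(7.470 − 0.44)/(0.44 − 0.06500) = 54370 L/s.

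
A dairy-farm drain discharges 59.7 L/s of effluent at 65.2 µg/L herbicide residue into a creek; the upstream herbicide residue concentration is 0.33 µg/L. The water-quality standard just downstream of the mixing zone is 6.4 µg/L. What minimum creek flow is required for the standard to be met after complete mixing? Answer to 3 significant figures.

Set C_mix = 6.4: (Q·0.3300 + 59.70·65.20) / (Q + 59.70) = 6.4
→ Q = 59.70·(65.20 − 6.4)/(6.4 − 0.3300) = 578.3 L/s.

578 L/s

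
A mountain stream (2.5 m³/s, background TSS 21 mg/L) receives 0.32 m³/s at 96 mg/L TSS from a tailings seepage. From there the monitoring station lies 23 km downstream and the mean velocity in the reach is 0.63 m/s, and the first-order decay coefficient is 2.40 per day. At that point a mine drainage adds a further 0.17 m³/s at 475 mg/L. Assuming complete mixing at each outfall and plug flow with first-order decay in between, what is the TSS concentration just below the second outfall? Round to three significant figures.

37.1 mg/L

Conservation of mass: C = (2.500·21.00 + 0.3200·96.00) / 2.820 = 83.22/2.820 = 29.51 mg/L; combined flow 2.820 m³/s.
Travel time t = 23·1000 / 0.63 = 36510 s = 10.14 h.
Decay over the reach: 29.51·exp(−kt) = 29.51·0.3627 = 10.70 mg/L.
At the second outfall, C = (2.820·10.70 + 0.1700·475.0) / (2.820 + 0.1700) = 37.10 mg/L.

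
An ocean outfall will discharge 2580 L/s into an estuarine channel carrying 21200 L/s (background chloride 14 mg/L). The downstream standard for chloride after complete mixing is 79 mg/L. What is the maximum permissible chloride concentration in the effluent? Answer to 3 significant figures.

At the limit, (Qr·Cr + Qe·Cₑ)/(Qr + Qe) = 79:
Cₑ = (23780·79 − 21200·14.00) / 2580 = 613.1 mg/L.

613 mg/L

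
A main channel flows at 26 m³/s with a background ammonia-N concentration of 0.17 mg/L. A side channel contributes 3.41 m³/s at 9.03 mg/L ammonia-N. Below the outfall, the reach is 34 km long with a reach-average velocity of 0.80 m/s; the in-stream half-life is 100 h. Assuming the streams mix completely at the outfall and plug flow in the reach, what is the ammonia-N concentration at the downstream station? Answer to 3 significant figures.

1.10 mg/L

Mixed concentration C = ΣQC/ΣQ = (26.00·0.1700 + 3.410·9.030) / 29.41 = 35.21/29.41 = 1.197 mg/L.
Travel time t = 34·1000 / 0.80 = 42500 s = 11.81 h.
Half-life 100 h → k = ln 2 / 100 = 0.006931 h⁻¹ = 0.1664 d⁻¹.
Decay over the reach: 1.197·exp(−kt) = 1.197·0.9214 = 1.103 mg/L.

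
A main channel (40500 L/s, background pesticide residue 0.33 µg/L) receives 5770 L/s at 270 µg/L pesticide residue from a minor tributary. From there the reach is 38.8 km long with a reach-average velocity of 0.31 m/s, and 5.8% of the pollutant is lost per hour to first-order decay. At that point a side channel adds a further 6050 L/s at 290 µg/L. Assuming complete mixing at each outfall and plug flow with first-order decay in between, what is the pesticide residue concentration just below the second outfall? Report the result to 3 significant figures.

Mass balance: C = (40500·0.3300 + 5770·270.0) / 46270 = 1571000/46270 = 33.96 µg/L; combined flow 46270 L/s.
Travel time t = 38.8·1000 / 0.31 = 125200 s = 34.77 h.
5.8%/h lost → k = −ln(1 − 0.058) = 0.05975 h⁻¹.
First-order decay: C = 33.96·exp(−k·t) = 33.96·0.1253 = 4.254 µg/L.
At the second outfall, C = (46270·4.254 + 6050·290.0) / (46270 + 6050) = 37.30 µg/L.

37.3 µg/L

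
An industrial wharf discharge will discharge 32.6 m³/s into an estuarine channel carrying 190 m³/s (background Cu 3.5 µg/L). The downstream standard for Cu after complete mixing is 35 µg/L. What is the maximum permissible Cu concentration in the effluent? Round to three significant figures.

At the limit, (Qr·Cr + Qe·Cₑ)/(Qr + Qe) = 35:
Cₑ = (222.6·35 − 190.0·3.500) / 32.60 = 218.6 µg/L.

219 µg/L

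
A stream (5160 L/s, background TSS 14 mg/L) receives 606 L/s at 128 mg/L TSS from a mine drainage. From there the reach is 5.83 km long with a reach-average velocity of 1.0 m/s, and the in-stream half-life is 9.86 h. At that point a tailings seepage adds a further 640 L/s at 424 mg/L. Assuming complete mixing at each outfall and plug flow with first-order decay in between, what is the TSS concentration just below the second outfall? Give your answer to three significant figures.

Flow-weighted average: C = (5160·14.00 + 606.0·128.0) / 5766 = 149800/5766 = 25.98 mg/L; combined flow 5766 L/s.
Travel time t = 5.83·1000 / 1.0 = 5830 s = 1.619 h.
Half-life 9.86 h → k = ln 2 / 9.86 = 0.07030 h⁻¹ = 1.687 d⁻¹.
Applying C = C₀e^(−kt): 25.98 × 0.8924 = 23.19 mg/L.
At the second outfall, C = (5766·23.19 + 640.0·424.0) / (5766 + 640.0) = 63.23 mg/L.

63.2 mg/L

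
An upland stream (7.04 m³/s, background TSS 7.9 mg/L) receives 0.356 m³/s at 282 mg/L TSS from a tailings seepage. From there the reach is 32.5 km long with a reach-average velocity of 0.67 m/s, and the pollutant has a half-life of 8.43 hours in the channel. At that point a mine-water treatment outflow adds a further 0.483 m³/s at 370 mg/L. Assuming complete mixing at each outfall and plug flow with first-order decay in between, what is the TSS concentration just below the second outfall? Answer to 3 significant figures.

29.2 mg/L

Mixed concentration C = ΣQC/ΣQ = (7.040·7.900 + 0.3560·282.0) / 7.396 = 156.0/7.396 = 21.09 mg/L; combined flow 7.396 m³/s.
Travel time t = 32.5·1000 / 0.67 = 48510 s = 13.47 h.
Half-life 8.43 h → k = ln 2 / 8.43 = 0.08222 h⁻¹ = 1.973 d⁻¹.
Applying C = C₀e^(−kt): 21.09 × 0.3302 = 6.966 mg/L.
At the second outfall, C = (7.396·6.966 + 0.4830·370.0) / (7.396 + 0.4830) = 29.22 mg/L.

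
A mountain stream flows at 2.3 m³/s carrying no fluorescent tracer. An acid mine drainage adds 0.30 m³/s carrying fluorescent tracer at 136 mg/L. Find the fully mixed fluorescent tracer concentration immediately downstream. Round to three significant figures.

Mass balance: C = (2.300·0 + 0.3000·136.0) / 2.600 = 40.80/2.600 = 15.69 mg/L.

15.7 mg/L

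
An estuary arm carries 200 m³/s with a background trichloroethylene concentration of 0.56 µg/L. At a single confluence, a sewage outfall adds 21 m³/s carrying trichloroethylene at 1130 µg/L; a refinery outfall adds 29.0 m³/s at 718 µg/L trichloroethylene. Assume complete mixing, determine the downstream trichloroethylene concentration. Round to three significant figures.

179 µg/L

After mixing, C = (200.0·0.5600 + 21.00·1130 + 29.00·718.0) / 250.0 = 44660/250.0 = 178.7 µg/L.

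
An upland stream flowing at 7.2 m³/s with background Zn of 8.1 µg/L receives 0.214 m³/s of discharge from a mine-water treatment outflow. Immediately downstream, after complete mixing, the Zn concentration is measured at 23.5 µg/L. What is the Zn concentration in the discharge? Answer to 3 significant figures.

Mass balance: 7.200·8.100 + 0.2140·Cₑ = 7.414·23.50
→ Cₑ = (7.414·23.50 − 7.200·8.100) / 0.2140 = 541.6 µg/L.

542 µg/L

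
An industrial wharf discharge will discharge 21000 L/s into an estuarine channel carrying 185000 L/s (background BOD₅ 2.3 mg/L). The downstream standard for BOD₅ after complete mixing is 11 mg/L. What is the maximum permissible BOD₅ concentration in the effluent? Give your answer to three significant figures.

At the limit, (Qr·Cr + Qe·Cₑ)/(Qr + Qe) = 11:
Cₑ = (206000·11 − 185000·2.300) / 21000 = 87.64 mg/L.

87.6 mg/L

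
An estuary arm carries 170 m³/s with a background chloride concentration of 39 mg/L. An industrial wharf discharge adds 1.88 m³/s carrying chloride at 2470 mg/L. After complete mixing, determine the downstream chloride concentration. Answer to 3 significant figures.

Mass balance: C = (170.0·39.00 + 1.880·2470) / 171.9 = 11270/171.9 = 65.59 mg/L.

65.6 mg/L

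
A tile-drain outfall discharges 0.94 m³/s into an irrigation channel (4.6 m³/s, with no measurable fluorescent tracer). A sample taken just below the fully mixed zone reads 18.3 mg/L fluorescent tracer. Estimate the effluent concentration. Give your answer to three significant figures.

Mass balance: 4.600·0 + 0.9400·Cₑ = 5.540·18.30
→ Cₑ = (5.540·18.30 − 4.600·0) / 0.9400 = 107.9 mg/L.

108 mg/L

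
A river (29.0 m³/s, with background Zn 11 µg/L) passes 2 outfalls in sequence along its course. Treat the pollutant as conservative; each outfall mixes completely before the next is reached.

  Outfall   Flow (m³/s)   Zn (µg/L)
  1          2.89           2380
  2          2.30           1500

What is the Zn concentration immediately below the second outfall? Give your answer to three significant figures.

Outfall 1: combined Q = 31.89 m³/s; C = (29.00·11.00 + 2.890·2380)/31.89 = 225.7 µg/L.
Outfall 2: combined Q = 34.19 m³/s; C = (31.89·225.7 + 2.300·1500)/34.19 = 311.4 µg/L.

311 µg/L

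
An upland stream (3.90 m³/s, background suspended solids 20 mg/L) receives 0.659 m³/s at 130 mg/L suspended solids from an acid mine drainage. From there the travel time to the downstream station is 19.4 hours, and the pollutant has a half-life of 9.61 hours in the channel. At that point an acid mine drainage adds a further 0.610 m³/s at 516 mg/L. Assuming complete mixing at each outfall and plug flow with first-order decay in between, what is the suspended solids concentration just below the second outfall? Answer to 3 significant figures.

Flow-weighted average: C = (3.900·20.00 + 0.6590·130.0) / 4.559 = 163.7/4.559 = 35.90 mg/L; combined flow 4.559 m³/s.
Half-life 9.61 h → k = ln 2 / 9.61 = 0.07213 h⁻¹ = 1.731 d⁻¹.
First-order decay: C = 35.90·exp(−k·t) = 35.90·0.2468 = 8.859 mg/L.
At the second outfall, C = (4.559·8.859 + 0.6100·516.0) / (4.559 + 0.6100) = 68.71 mg/L.

68.7 mg/L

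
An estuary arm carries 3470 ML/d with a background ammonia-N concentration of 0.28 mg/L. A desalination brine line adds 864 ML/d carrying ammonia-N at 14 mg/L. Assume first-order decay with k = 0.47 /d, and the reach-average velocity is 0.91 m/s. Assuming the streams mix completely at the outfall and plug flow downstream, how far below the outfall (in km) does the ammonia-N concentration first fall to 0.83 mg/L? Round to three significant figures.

Mixed concentration C = ΣQC/ΣQ = (3470·0.2800 + 864.0·14.00) / 4334 = 13070/4334 = 3.015 mg/L.
Set 3.015·exp(−k·t) = 0.83 → t = ln(3.015/0.83)/k = 237100 s = 65.87 h.
Distance = v·t = 0.91·237100 = 215800 m = 215.8 km.

216 km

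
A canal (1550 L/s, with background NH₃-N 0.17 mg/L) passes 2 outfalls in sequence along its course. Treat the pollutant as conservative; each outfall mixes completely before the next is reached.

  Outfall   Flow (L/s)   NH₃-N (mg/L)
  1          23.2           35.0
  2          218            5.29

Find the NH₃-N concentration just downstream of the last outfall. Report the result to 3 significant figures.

1.24 mg/L

After outfall 1: Q = 1550 + 23.20 = 1573 L/s; C = (1550·0.1700 + 23.20·35.00)/1573 = 0.6836 mg/L.
After outfall 2: Q = 1573 + 218.0 = 1791 L/s; C = (1573·0.6836 + 218.0·5.290)/1791 = 1.244 mg/L.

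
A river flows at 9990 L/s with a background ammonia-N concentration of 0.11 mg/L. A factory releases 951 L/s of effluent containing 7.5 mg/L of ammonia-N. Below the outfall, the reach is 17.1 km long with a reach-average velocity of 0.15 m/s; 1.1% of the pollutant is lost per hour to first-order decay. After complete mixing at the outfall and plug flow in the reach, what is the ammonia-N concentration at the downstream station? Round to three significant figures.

Mixed concentration C = ΣQC/ΣQ = (9990·0.1100 + 951.0·7.500) / 10940 = 8231/10940 = 0.7523 mg/L.
Travel time t = 17.1·1000 / 0.15 = 114000 s = 31.67 h.
1.1%/h lost → k = −ln(1 − 0.011) = 0.01106 h⁻¹.
After decay, C = 0.7523 × e^(−kt) = 0.7523 × 0.7045 = 0.5300 mg/L.

0.530 mg/L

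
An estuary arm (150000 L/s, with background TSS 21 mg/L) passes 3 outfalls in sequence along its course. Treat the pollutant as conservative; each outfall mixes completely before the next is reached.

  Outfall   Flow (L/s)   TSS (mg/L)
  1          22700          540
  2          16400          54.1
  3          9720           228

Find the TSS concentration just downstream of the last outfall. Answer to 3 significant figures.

Outfall 1: combined Q = 172700 L/s; C = (150000·21.00 + 22700·540.0)/172700 = 89.22 mg/L.
Outfall 2: combined Q = 189100 L/s; C = (172700·89.22 + 16400·54.10)/189100 = 86.17 mg/L.
Outfall 3: combined Q = 198800 L/s; C = (189100·86.17 + 9720·228.0)/198800 = 93.11 mg/L.

93.1 mg/L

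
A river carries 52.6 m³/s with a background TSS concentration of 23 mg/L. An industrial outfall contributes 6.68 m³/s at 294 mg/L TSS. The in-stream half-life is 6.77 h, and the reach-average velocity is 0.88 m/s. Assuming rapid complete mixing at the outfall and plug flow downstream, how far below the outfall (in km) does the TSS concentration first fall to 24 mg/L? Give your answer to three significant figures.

24.8 km

Flow-weighted average: C = (52.60·23.00 + 6.680·294.0) / 59.28 = 3174/59.28 = 53.54 mg/L.
Half-life 6.77 h → k = ln 2 / 6.77 = 0.1024 h⁻¹ = 2.457 d⁻¹.
Set 53.54·exp(−k·t) = 24 → t = ln(53.54/24)/k = 28210 s = 7.836 h.
Distance = v·t = 0.88·28210 = 24830 m = 24.83 km.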